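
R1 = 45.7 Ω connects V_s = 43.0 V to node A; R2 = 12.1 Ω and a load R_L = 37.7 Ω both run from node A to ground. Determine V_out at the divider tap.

First combine the lower leg with the load: R2 ‖ R_L = 9.160 Ω.
Now apply the divider: V_out = 43.0 × 0.1670 = 7.180 V.

V_out ≈ 7.18 V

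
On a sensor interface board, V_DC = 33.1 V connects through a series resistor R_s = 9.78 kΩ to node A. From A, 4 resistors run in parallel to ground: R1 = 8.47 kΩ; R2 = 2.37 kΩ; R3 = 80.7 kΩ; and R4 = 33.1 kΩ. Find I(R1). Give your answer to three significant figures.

I ≈ 0.583 mA

Combine the parallel branches: R_p = (1/8.47 + 1/2.37 + 1/80.7 + 1/33.1)⁻¹ = 1.716 kΩ.
V_A by voltage divider: V_A = 33.1 × 1.716/(9.78 + 1.716) = 4.942 V.
I(R1) = V_A / R1 = 4.942/8.47 = 0.5835 mA.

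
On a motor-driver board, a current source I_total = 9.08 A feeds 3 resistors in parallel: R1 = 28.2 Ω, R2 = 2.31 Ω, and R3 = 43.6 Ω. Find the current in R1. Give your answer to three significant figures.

I ≈ 0.655 A

ΣG = 1/28.2 + 1/2.31 + 1/43.6 = 0.4913.
Current divider: I(R1) = I_total · G_k/ΣG = 9.08 × (0.03546/0.4913) = 9.08 × 0.07218 = 0.6554 A.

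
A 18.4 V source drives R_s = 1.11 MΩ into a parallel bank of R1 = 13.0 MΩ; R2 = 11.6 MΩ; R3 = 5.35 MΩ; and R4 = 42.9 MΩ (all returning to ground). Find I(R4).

Parallel bank: R_p = 1/(1/13.0 + 1/11.6 + 1/5.35 + 1/42.9) = 2.678 MΩ.
V_A by voltage divider: V_A = 18.4 × 2.678/(1.11 + 2.678) = 13.01 V.
Branch current I = V_A/R4 = 13.01/42.9 = 0.3032 µA.

I ≈ 0.303 µA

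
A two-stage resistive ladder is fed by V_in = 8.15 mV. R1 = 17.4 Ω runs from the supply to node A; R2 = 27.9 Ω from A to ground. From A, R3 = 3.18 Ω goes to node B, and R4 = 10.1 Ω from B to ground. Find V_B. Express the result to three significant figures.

The second stage (R3 + R4 = 13.28 Ω) loads node A in parallel with R2.
Effective lower resistance at A: R2 ‖ 13.28 = 8.997 Ω.
V_A = 8.15 × 8.997/(17.4 + 8.997) = 2.778 mV.
Stage 2 is unloaded, so V_B = V_A · R4/(R3+R4) = 2.778 × 10.1/13.28 = 2.113 mV.

V_B ≈ 2.11 mV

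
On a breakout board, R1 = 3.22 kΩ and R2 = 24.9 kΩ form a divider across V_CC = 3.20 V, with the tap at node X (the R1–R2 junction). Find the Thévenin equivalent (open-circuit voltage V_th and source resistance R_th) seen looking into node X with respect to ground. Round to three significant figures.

Open-circuit (no load on X): V_th = V_CC · R2/(R1 + R2) = 3.20 × 24.9/(3.220 + 24.9) = 2.834 V.
Zeroing V_CC shorts the top of R1 to ground, so R_th = R1 ‖ R2 = 2.851 kΩ.

V_th ≈ 2.83 V, R_th ≈ 2.85 kΩ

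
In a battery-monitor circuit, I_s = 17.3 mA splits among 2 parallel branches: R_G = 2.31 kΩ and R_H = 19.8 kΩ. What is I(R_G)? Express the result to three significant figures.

I ≈ 15.5 mA

Two-branch current divider: I_k = I_s · R_other/(R_1 + R_2).
I(R_G) = 17.3 × 19.8/(2.31 + 19.8) = 17.3 × 0.8955 = 15.49 mA.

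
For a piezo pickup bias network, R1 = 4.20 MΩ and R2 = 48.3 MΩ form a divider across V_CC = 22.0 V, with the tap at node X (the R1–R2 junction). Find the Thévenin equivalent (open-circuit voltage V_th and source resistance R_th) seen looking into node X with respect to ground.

Open-circuit (no load on X): V_th = V_CC · R2/(R1 + R2) = 22.0 × 48.3/(4.200 + 48.3) = 20.24 V.
Looking into X with the source shorted: R_th = R1·R2/(R1+R2) = 4.200 × 48.3/52.50 = 3.864 MΩ.

V_th ≈ 20.2 V, R_th ≈ 3.86 MΩ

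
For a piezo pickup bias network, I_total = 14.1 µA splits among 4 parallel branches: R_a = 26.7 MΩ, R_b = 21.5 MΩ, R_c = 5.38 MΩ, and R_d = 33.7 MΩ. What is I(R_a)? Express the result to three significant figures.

Conductances: ΣG = 1/26.7 + 1/21.5 + 1/5.38 + 1/33.7 = 0.2995 (1/MΩ).
R_a takes the fraction G_k/ΣG = 0.03745/0.2995 = 0.1250, so I = 14.1 × 0.1250 = 1.763 µA.

I ≈ 1.76 µA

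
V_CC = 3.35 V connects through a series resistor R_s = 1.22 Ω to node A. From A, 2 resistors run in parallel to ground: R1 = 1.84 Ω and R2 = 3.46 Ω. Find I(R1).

Equivalent of the parallel group: R_p = 1.201 Ω.
V_A = 3.35 × 1.201/2.421 = 1.662 V.
Branch current I = V_A/R1 = 1.662/1.84 = 0.9033 A.

I ≈ 0.903 A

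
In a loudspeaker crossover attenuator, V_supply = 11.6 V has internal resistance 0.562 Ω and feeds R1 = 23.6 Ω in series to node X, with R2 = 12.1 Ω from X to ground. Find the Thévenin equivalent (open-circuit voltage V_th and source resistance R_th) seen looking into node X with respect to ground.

V_th ≈ 3.87 V, R_th ≈ 8.06 Ω

R1' = 0.562 + 23.6 = 24.16 Ω (source resistance + R1).
Open-circuit (no load on X): V_th = V_supply · R2/(R1' + R2) = 11.6 × 12.1/(24.16 + 12.1) = 3.871 V.
With V_supply suppressed (replaced by a short), R_th = R1' ‖ R2 = (24.16 × 12.1)/(24.16 + 12.1) = 8.062 Ω.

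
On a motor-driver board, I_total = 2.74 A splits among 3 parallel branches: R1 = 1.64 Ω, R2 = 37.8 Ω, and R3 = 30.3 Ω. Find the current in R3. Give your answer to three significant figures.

I ≈ 0.135 A

Total conductance ΣG = 1/1.64 + 1/37.8 + 1/30.3 = 0.6692 (units of 1/Ω).
Current divider: I(R3) = I_total · G_k/ΣG = 2.74 × (0.03300/0.6692) = 2.74 × 0.04932 = 0.1351 A.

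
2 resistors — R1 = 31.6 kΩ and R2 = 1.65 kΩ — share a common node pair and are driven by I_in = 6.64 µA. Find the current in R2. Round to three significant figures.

I ≈ 6.31 µA

Two-branch current divider: I_k = I_in · R_other/(R_1 + R_2).
So I = 6.64 × 31.6/33.25 = 6.310 µA.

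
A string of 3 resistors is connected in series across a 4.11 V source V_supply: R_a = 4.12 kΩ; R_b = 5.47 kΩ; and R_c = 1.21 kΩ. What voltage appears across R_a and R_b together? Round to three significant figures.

ΣR = 4.12 + 5.47 + 1.21 = 10.80 kΩ.
R_{R_a..R_b} = 4.12 + 5.47 = 9.590 kΩ.
Voltage divider: V = V_supply · (9.590 / 10.80) = 4.11 × 0.8880 = 3.650 V.

V ≈ 3.65 V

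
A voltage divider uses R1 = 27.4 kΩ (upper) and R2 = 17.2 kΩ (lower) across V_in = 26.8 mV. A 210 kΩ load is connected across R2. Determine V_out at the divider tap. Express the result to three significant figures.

First combine the lower leg with the load: R2 ‖ R_L = 15.90 kΩ.
Then V_out = V_in · R2'/(R1 + R2') = 26.8 × 15.90/43.30 = 9.840 mV.
(Unloaded it would be 10.3 mV; the load pulls it down.)

V_out ≈ 9.84 mV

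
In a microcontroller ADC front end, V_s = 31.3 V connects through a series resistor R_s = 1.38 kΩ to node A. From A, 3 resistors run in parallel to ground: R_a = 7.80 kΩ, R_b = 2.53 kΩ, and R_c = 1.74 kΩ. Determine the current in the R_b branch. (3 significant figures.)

Equivalent of the parallel group: R_p = 0.9106 kΩ.
Node voltage V_A = V_s · R_p/(R_s + R_p) = 31.3 × 0.3975 = 12.44 V.
I(R_b) = V_A / R_b = 12.44/2.53 = 4.918 mA.

I ≈ 4.92 mA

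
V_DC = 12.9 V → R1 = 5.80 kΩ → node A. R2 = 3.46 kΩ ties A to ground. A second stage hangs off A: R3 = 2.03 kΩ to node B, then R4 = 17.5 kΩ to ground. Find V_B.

V_B ≈ 3.89 V

The second stage (R3 + R4 = 19.53 kΩ) loads node A in parallel with R2.
Effective lower resistance at A: R2 ‖ 19.53 = 2.939 kΩ.
So V_A = 12.9 × 0.3363 = 4.339 V.
Then the unloaded second divider: V_B = V_A × R4/(R3+R4) = 4.339 × 0.8961 = 3.888 V.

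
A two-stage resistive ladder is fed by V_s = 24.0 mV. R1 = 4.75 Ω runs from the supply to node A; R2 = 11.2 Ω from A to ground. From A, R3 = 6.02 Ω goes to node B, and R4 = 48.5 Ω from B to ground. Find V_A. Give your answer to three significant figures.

Node A sees R2 in parallel with the series input of stage 2, R3 + R4 = 54.52 Ω.
R2 ‖ (R3+R4) = 9.291 Ω.
So V_A = 24.0 × 0.6617 = 15.88 mV.

V_A ≈ 15.9 mV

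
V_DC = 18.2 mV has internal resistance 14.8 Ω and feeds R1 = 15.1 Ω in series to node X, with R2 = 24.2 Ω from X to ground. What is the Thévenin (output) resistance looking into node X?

R_th ≈ 13.4 Ω

R1' = 14.8 + 15.1 = 29.90 Ω (source resistance + R1).
Zeroing V_DC shorts the top of R1' to ground, so R_th = R1' ‖ R2 = 13.37 Ω.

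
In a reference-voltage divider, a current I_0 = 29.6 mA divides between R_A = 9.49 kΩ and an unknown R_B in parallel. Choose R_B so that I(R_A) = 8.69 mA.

R_B ≈ 3.94 kΩ

In a two-way split, I_A/I_0 = R_B/(R_A + R_B).
8.69/29.6 = R_B/(R_A + R_B) → R_B = R_A · (0.2936)/(1 − 0.2936) = 9.49 × 0.4156 = 3.944 kΩ.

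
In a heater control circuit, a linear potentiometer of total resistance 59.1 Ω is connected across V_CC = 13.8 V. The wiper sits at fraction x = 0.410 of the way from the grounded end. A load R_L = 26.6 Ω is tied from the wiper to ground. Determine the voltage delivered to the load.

V_out ≈ 3.68 V

Split the track: R_lower = x·R_p = 24.23 Ω, R_upper = (1−x)·R_p = 34.87 Ω.
R_L loads the lower segment: effective lower R = 12.68 Ω.
Loaded-divider output: V_out = 13.8 × 0.2667 = 3.680 V.
(Unloaded: V_out = x·V_CC = 5.66 V.)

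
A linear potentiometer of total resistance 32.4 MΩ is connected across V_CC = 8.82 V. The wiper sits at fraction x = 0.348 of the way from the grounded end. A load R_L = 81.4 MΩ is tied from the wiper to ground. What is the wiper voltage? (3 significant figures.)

V_out ≈ 2.82 V

Lower segment x·R_p = 11.28 MΩ; upper segment (1−x)·R_p = 21.12 MΩ.
(x·R_p) ‖ R_L = 9.903 MΩ.
V_out = 8.82 × 9.903/(21.12 + 9.903) = 2.815 V.
(Unloaded: V_out = x·V_CC = 3.07 V.)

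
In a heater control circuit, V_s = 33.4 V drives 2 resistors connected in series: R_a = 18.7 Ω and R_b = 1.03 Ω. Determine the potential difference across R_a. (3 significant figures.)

ΣR = 18.7 + 1.03 = 19.73 Ω.
V = V_s · R/ΣR = 33.4 × 0.9478 = 31.66 V.

V ≈ 31.7 V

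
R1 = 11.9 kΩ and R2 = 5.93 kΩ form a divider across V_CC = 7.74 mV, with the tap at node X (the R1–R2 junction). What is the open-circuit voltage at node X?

V_th is the unloaded tap voltage: V_CC · R2/(R1+R2) = 7.74 × 0.3326 = 2.574 mV.

V_th ≈ 2.57 mV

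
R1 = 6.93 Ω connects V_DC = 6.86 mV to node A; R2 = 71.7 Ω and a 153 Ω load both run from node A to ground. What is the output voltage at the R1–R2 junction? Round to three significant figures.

First combine the lower leg with the load: R2 ‖ R_L = 48.82 Ω.
Then V_out = V_DC · R2'/(R1 + R2') = 6.86 × 48.82/55.75 = 6.007 mV.
(Unloaded it would be 6.26 mV; the load pulls it down.)

V_out ≈ 6.01 mV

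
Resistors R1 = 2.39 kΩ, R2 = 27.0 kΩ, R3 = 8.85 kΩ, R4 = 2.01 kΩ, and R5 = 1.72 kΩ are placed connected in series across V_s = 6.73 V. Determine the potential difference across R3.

V ≈ 1.42 V

Series total: ΣR = 2.39 + 27.0 + 8.85 + 2.01 + 1.72 = 41.97 kΩ.
V = V_s · R/ΣR = 6.73 × 0.2109 = 1.419 V.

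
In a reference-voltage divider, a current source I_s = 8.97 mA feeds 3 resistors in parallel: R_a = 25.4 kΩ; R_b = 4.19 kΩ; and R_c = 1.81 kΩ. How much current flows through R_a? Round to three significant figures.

I ≈ 0.425 mA

Total conductance ΣG = 1/25.4 + 1/4.19 + 1/1.81 = 0.8305 (units of 1/kΩ).
R_a takes the fraction G_k/ΣG = 0.03937/0.8305 = 0.04740, so I = 8.97 × 0.04740 = 0.4252 mA.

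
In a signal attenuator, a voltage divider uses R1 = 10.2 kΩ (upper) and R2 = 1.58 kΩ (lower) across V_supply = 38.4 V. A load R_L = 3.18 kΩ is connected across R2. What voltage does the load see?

The load sits in parallel with R2, giving an effective lower resistance R2' = R2·R_L/(R2+R_L) = 1.056 kΩ.
Voltage divider with the loaded lower leg: V_out = 38.4 × 1.056/(10.2 + 1.056) = 38.4 × 0.09378 = 3.601 V.
(Unloaded it would be 5.15 V; the load pulls it down.)

V_out ≈ 3.60 V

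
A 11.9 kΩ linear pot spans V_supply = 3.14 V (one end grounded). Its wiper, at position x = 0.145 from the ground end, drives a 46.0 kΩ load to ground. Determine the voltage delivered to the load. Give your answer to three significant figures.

Split the track: R_lower = x·R_p = 1.726 kΩ, R_upper = (1−x)·R_p = 10.17 kΩ.
R_L loads the lower segment: effective lower R = 1.663 kΩ.
Loaded-divider output: V_out = 3.14 × 0.1405 = 0.4412 V.

V_out ≈ 0.441 V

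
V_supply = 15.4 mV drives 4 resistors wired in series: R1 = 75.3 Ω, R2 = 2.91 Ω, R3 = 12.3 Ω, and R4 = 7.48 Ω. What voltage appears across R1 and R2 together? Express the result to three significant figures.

V ≈ 12.3 mV

Series total: ΣR = 75.3 + 2.91 + 12.3 + 7.48 = 97.99 Ω.
R_{R1..R2} = 75.3 + 2.91 = 78.21 Ω.
By the voltage-divider rule, V = 15.4 × 78.21/97.99 = 12.29 mV.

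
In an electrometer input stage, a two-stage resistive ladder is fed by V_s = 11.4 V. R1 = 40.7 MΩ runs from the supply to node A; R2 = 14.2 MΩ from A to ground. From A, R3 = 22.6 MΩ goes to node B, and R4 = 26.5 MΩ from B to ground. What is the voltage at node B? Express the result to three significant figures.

V_B ≈ 1.31 V

Looking into the second stage from A: R3 + R4 = 49.10 MΩ appears in parallel with R2.
Effective lower resistance at A: R2 ‖ 49.10 = 11.01 MΩ.
So V_A = 11.4 × 0.2130 = 2.428 V.
Stage 2 is unloaded, so V_B = V_A · R4/(R3+R4) = 2.428 × 26.5/49.10 = 1.310 V.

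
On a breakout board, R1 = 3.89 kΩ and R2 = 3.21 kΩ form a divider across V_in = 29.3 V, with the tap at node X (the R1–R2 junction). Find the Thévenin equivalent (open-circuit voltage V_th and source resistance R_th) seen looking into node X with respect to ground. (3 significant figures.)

V_th is the unloaded tap voltage: V_in · R2/(R1+R2) = 29.3 × 0.4521 = 13.25 V.
Zeroing V_in shorts the top of R1 to ground, so R_th = R1 ‖ R2 = 1.759 kΩ.

V_th ≈ 13.2 V, R_th ≈ 1.76 kΩ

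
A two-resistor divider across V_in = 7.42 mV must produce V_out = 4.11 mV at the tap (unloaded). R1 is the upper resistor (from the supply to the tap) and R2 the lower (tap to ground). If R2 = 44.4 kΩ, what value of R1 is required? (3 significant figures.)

V_out/V_in = R2/(R1+R2) = 0.5539.
R1 = R2·(1/k − 1) = 44.4 × 0.8054 = 35.76 kΩ.

R1 ≈ 35.8 kΩ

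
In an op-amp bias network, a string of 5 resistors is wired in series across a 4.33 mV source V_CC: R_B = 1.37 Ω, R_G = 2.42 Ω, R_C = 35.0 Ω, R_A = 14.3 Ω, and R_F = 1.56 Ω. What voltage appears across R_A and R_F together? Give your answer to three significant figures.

Series total: ΣR = 1.37 + 2.42 + 35.0 + 14.3 + 1.56 = 54.65 Ω.
R_{R_A..R_F} = 14.3 + 1.56 = 15.86 Ω.
V = V_CC · R/ΣR = 4.33 × 0.2902 = 1.257 mV.

V ≈ 1.26 mV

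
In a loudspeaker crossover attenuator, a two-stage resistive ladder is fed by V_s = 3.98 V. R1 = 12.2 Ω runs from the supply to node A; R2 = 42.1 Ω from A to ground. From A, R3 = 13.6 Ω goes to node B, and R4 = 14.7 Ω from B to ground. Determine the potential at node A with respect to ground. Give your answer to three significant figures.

V_A ≈ 2.31 V

Looking into the second stage from A: R3 + R4 = 28.30 Ω appears in parallel with R2.
Effective lower resistance at A: R2 ‖ 28.30 = 16.92 Ω.
First divider: V_A = V_s · 16.92/(12.2 + 16.92) = 2.313 V.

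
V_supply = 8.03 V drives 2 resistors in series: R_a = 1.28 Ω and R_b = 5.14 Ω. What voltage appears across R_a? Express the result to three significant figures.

Series total: ΣR = 1.28 + 5.14 = 6.420 Ω.
By the voltage-divider rule, V = 8.03 × 1.280/6.420 = 1.601 V.

V ≈ 1.60 V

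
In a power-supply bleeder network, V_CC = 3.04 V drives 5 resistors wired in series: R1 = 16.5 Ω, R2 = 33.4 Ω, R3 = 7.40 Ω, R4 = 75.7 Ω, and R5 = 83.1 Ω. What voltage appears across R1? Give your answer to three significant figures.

Total series resistance ΣR = 16.5 + 33.4 + 7.40 + 75.7 + 83.1 = 216.1 Ω.
Voltage divider: V = V_CC · (16.50 / 216.1) = 3.04 × 0.07635 = 0.2321 V.

V ≈ 0.232 V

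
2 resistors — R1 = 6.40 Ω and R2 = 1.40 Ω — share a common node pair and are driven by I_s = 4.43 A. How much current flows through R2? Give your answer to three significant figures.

Two-branch current divider: I_k = I_s · R_other/(R_1 + R_2).
So I = 4.43 × 6.40/7.800 = 3.635 A.

I ≈ 3.63 A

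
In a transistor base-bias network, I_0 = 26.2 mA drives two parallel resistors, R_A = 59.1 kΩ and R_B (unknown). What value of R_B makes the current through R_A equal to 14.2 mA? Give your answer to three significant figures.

The fraction through R_A equals R_B/(R_A+R_B).
With f = 0.5420, R_B = R_A · f/(1−f) = 59.1 × 1.183 = 69.94 kΩ.

R_B ≈ 69.9 kΩ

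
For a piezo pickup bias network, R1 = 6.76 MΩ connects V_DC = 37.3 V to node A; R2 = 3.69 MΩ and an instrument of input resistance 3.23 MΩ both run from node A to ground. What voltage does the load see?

R2 ‖ R_L = (3.69 × 3.23)/(3.69 + 3.23) = 1.722 MΩ.
Now apply the divider: V_out = 37.3 × 0.2031 = 7.574 V.
(Unloaded it would be 13.2 V; the load pulls it down.)

V_out ≈ 7.57 V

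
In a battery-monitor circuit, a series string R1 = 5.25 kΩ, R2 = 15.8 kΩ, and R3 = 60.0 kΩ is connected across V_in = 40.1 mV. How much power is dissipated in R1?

Series current I = V_in/ΣR = 40.1/81.05 = 0.4948 µA.
P(R1) = I²·R1 = (0.4948)² × 5.25 = 1.285 nW.

P ≈ 1.29 nW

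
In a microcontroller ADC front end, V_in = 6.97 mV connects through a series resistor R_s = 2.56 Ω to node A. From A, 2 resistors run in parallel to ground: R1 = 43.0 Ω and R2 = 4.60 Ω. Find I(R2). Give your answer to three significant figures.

I ≈ 0.938 mA

Combine the parallel branches: R_p = (1/43.0 + 1/4.60)⁻¹ = 4.155 Ω.
V_A = 6.97 × 4.155/6.715 = 4.313 mV.
Branch current I = V_A/R2 = 4.313/4.60 = 0.9376 mA.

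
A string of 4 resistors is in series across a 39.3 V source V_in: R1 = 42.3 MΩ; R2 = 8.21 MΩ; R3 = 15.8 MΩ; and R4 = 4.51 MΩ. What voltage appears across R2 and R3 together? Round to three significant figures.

ΣR = 42.3 + 8.21 + 15.8 + 4.51 = 70.82 MΩ.
R_{R2..R3} = 8.21 + 15.8 = 24.01 MΩ.
V = V_in · R/ΣR = 39.3 × 0.3390 = 13.32 V.

V ≈ 13.3 V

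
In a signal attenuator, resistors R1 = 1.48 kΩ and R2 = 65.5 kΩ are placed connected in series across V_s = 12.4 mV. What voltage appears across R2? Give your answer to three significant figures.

V ≈ 12.1 mV

Series total: ΣR = 1.48 + 65.5 = 66.98 kΩ.
By the voltage-divider rule, V = 12.4 × 65.50/66.98 = 12.13 mV.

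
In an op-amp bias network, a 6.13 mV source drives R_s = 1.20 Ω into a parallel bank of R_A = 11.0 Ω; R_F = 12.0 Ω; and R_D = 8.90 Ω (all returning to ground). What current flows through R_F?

Combine the parallel branches: R_p = (1/11.0 + 1/12.0 + 1/8.90)⁻¹ = 3.489 Ω.
Node voltage V_A = V_supply · R_p/(R_s + R_p) = 6.13 × 0.7441 = 4.561 mV.
Branch current I = V_A/R_F = 4.561/12.0 = 0.3801 mA.

I ≈ 0.380 mA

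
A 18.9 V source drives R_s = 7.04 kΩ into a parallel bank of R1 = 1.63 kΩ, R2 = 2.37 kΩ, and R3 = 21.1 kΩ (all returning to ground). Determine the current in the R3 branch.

I ≈ 0.104 mA

Combine the parallel branches: R_p = (1/1.63 + 1/2.37 + 1/21.1)⁻¹ = 0.9235 kΩ.
Node voltage V_A = V_CC · R_p/(R_s + R_p) = 18.9 × 0.1160 = 2.192 V.
Branch current I = V_A/R3 = 2.192/21.1 = 0.1039 mA.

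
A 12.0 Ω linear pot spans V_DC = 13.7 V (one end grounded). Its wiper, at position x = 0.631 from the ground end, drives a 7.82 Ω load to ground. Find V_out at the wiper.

Lower segment x·R_p = 7.572 Ω; upper segment (1−x)·R_p = 4.428 Ω.
(x·R_p) ‖ R_L = 3.847 Ω.
V_out = 13.7 × 3.847/(4.428 + 3.847) = 6.369 V.

V_out ≈ 6.37 V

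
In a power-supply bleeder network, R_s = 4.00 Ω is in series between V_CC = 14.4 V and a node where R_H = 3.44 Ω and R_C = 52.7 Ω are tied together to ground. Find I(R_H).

I ≈ 1.87 A

Parallel bank: R_p = 1/(1/3.44 + 1/52.7) = 3.229 Ω.
Node voltage V_A = V_CC · R_p/(R_s + R_p) = 14.4 × 0.4467 = 6.432 V.
Branch current I = V_A/R_H = 6.432/3.44 = 1.870 A.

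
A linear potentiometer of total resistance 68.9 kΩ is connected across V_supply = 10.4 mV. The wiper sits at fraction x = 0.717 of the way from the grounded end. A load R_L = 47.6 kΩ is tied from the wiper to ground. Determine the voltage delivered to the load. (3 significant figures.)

Split the track: R_lower = x·R_p = 49.40 kΩ, R_upper = (1−x)·R_p = 19.50 kΩ.
R_L loads the lower segment: effective lower R = 24.24 kΩ.
Loaded-divider output: V_out = 10.4 × 0.5542 = 5.764 mV.
(Unloaded: V_out = x·V_supply = 7.46 mV.)

V_out ≈ 5.76 mV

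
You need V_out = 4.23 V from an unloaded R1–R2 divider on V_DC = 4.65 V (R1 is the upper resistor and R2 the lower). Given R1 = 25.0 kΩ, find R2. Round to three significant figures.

R2 ≈ 252 kΩ

Required fraction k = V_out/V_DC = 0.9097.
Rearranging, R2 = R1·k/(1−k) = 25.0 × 10.07 = 251.8 kΩ.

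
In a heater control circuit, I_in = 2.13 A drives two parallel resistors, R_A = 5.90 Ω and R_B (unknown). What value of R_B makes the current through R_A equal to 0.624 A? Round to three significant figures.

R_B ≈ 2.44 Ω

In a two-way split, I_A/I_in = R_B/(R_A + R_B).
With f = 0.2930, R_B = R_A · f/(1−f) = 5.90 × 0.4143 = 2.445 Ω.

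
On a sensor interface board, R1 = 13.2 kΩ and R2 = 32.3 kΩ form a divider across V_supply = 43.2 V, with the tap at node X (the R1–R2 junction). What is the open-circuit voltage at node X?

V_th ≈ 30.7 V

V_th is the unloaded tap voltage: V_supply · R2/(R1+R2) = 43.2 × 0.7099 = 30.67 V.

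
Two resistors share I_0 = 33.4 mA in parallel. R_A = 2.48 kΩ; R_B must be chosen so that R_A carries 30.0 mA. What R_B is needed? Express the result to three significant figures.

In a two-way split, I_A/I_0 = R_B/(R_A + R_B).
30.0/33.4 = R_B/(R_A + R_B) → R_B = R_A · (0.8982)/(1 − 0.8982) = 2.48 × 8.824 = 21.88 kΩ.

R_B ≈ 21.9 kΩ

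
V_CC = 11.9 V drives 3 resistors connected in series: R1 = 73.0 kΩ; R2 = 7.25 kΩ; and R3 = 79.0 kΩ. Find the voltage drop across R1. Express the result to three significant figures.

V ≈ 5.45 V

ΣR = 73.0 + 7.25 + 79.0 = 159.2 kΩ.
Voltage divider: V = V_CC · (73.00 / 159.2) = 11.9 × 0.4584 = 5.455 V.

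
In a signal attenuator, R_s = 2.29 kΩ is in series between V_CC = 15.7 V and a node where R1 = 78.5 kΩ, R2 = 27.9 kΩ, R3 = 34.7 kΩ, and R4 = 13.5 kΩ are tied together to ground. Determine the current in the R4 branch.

Combine the parallel branches: R_p = (1/78.5 + 1/27.9 + 1/34.7 + 1/13.5)⁻¹ = 6.602 kΩ.
Node voltage V_A = V_CC · R_p/(R_s + R_p) = 15.7 × 0.7425 = 11.66 V.
Branch current I = V_A/R4 = 11.66/13.5 = 0.8635 mA.

I ≈ 0.863 mA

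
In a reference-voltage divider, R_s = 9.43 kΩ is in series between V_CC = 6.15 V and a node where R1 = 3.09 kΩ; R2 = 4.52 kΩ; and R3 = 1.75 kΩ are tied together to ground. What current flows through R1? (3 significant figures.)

I ≈ 0.173 mA

Equivalent of the parallel group: R_p = 0.8958 kΩ.
V_A by voltage divider: V_A = 6.15 × 0.8958/(9.43 + 0.8958) = 0.5335 V.
I(R1) = V_A / R1 = 0.5335/3.09 = 0.1727 mA.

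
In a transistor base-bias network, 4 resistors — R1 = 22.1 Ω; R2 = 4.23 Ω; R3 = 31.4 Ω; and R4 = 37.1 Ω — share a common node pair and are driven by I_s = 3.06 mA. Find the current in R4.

I ≈ 0.242 mA

Conductances: ΣG = 1/22.1 + 1/4.23 + 1/31.4 + 1/37.1 = 0.3405 (1/Ω).
Current divider: I(R4) = I_s · G_k/ΣG = 3.06 × (0.02695/0.3405) = 3.06 × 0.07917 = 0.2423 mA.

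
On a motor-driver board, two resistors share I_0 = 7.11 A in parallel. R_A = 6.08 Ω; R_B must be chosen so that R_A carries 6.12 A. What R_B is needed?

R_B ≈ 37.6 Ω

The fraction through R_A equals R_B/(R_A+R_B).
6.12/7.11 = R_B/(R_A + R_B) → R_B = R_A · (0.8608)/(1 − 0.8608) = 6.08 × 6.182 = 37.59 Ω.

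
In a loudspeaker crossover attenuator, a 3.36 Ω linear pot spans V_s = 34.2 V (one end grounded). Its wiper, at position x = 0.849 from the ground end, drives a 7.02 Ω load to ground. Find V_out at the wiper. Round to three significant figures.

V_out ≈ 27.4 V

The pot divides into 0.5074 Ω above the wiper and 2.853 Ω below.
Lower segment in parallel with the load: 2.853 ‖ 7.02 = 2.028 Ω.
V_out = 34.2 × 2.028/(0.5074 + 2.028) = 27.36 V.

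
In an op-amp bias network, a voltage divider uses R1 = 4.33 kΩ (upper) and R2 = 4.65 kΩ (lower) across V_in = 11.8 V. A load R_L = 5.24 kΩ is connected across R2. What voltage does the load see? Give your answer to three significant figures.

First combine the lower leg with the load: R2 ‖ R_L = 2.464 kΩ.
Voltage divider with the loaded lower leg: V_out = 11.8 × 2.464/(4.33 + 2.464) = 11.8 × 0.3626 = 4.279 V.
(Unloaded it would be 6.11 V; the load pulls it down.)

V_out ≈ 4.28 V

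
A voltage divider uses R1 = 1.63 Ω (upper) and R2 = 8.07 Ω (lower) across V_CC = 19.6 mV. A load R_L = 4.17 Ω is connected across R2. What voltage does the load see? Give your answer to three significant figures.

V_out ≈ 12.3 mV

The load sits in parallel with R2, giving an effective lower resistance R2' = R2·R_L/(R2+R_L) = 2.749 Ω.
Then V_out = V_CC · R2'/(R1 + R2') = 19.6 × 2.749/4.379 = 12.30 mV.
(Unloaded it would be 16.3 mV; the load pulls it down.)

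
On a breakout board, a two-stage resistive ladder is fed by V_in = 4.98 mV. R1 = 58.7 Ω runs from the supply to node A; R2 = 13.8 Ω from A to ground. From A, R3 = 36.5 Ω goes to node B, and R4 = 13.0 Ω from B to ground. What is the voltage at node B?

V_B ≈ 0.203 mV

Looking into the second stage from A: R3 + R4 = 49.50 Ω appears in parallel with R2.
Effective lower resistance at A: R2 ‖ 49.50 = 10.79 Ω.
V_A = 4.98 × 10.79/(58.7 + 10.79) = 0.7734 mV.
Stage 2 is unloaded, so V_B = V_A · R4/(R3+R4) = 0.7734 × 13.0/49.50 = 0.2031 mV.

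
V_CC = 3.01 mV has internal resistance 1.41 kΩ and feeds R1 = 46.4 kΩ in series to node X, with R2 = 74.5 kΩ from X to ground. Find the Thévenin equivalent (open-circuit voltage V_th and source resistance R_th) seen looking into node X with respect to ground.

R1' = 1.41 + 46.4 = 47.81 kΩ (source resistance + R1).
V_th is the unloaded tap voltage: V_CC · R2/(R1'+R2) = 3.01 × 0.6091 = 1.833 mV.
With V_CC suppressed (replaced by a short), R_th = R1' ‖ R2 = (47.81 × 74.5)/(47.81 + 74.5) = 29.12 kΩ.

V_th ≈ 1.83 mV, R_th ≈ 29.1 kΩ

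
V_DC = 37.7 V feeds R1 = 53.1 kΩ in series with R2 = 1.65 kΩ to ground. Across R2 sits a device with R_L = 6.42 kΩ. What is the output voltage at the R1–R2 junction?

V_out ≈ 0.909 V

The load sits in parallel with R2, giving an effective lower resistance R2' = R2·R_L/(R2+R_L) = 1.313 kΩ.
Then V_out = V_DC · R2'/(R1 + R2') = 37.7 × 1.313/54.41 = 0.9095 V.
(Unloaded it would be 1.14 V; the load pulls it down.)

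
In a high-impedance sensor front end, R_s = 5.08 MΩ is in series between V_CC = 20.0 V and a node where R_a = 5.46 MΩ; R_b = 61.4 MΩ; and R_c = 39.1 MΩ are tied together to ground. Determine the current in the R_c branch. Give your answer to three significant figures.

I ≈ 0.239 µA

Parallel bank: R_p = 1/(1/5.46 + 1/61.4 + 1/39.1) = 4.444 MΩ.
Node voltage V_A = V_CC · R_p/(R_s + R_p) = 20.0 × 0.4666 = 9.332 V.
I(R_c) = V_A / R_c = 9.332/39.1 = 0.2387 µA.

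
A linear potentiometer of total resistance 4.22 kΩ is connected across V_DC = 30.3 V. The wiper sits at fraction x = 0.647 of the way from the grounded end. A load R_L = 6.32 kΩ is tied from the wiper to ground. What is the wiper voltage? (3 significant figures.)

The pot divides into 1.490 kΩ above the wiper and 2.730 kΩ below.
R_L loads the lower segment: effective lower R = 1.907 kΩ.
Then V_out = V_DC · 1.907/(1.490 + 1.907) = 17.01 V.
(Unloaded: V_out = x·V_DC = 19.6 V.)

V_out ≈ 17.0 V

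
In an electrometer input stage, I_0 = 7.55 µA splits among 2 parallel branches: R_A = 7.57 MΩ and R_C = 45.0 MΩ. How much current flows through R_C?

For two parallel branches, I_k = I_0 · (other R)/(sum of R).
So I = 7.55 × 7.57/52.57 = 1.087 µA.

I ≈ 1.09 µA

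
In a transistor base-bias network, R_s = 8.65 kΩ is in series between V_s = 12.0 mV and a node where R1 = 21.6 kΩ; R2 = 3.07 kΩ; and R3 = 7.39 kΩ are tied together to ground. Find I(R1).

I ≈ 0.103 µA

Equivalent of the parallel group: R_p = 1.971 kΩ.
V_A = 12.0 × 1.971/10.62 = 2.227 mV.
Branch current I = V_A/R1 = 2.227/21.6 = 0.1031 µA.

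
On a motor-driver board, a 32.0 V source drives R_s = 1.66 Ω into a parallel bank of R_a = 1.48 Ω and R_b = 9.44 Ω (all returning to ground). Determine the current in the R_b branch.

I ≈ 1.48 A

Parallel bank: R_p = 1/(1/1.48 + 1/9.44) = 1.279 Ω.
Node voltage V_A = V_supply · R_p/(R_s + R_p) = 32.0 × 0.4353 = 13.93 V.
I(R_b) = V_A / R_b = 13.93/9.44 = 1.475 A.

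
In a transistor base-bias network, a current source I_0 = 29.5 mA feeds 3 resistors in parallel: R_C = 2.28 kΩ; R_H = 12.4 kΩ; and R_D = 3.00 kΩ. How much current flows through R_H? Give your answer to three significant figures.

Conductances: ΣG = 1/2.28 + 1/12.4 + 1/3.00 = 0.8526 (1/kΩ).
R_H takes the fraction G_k/ΣG = 0.08065/0.8526 = 0.09459, so I = 29.5 × 0.09459 = 2.790 mA.

I ≈ 2.79 mA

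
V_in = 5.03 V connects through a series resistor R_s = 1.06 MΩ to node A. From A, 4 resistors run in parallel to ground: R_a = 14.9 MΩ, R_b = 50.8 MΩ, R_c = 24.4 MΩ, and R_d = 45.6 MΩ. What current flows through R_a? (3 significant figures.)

I ≈ 0.291 µA

Parallel bank: R_p = 1/(1/14.9 + 1/50.8 + 1/24.4 + 1/45.6) = 6.679 MΩ.
Node voltage V_A = V_in · R_p/(R_s + R_p) = 5.03 × 0.8630 = 4.341 V.
I(R_a) = V_A / R_a = 4.341/14.9 = 0.2913 µA.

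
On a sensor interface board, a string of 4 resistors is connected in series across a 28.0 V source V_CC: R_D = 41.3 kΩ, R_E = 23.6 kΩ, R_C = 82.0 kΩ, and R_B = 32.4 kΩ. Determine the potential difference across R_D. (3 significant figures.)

Total series resistance ΣR = 41.3 + 23.6 + 82.0 + 32.4 = 179.3 kΩ.
Voltage divider: V = V_CC · (41.30 / 179.3) = 28.0 × 0.2303 = 6.450 V.

V ≈ 6.45 V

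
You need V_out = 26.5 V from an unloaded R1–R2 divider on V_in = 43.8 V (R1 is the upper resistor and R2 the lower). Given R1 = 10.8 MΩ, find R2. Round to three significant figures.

The divider ratio is R2/(R1+R2) = 26.5/43.8 = 0.6050.
R2 = R1 · 0.6050/(1 − 0.6050) = 16.54 MΩ.

R2 ≈ 16.5 MΩ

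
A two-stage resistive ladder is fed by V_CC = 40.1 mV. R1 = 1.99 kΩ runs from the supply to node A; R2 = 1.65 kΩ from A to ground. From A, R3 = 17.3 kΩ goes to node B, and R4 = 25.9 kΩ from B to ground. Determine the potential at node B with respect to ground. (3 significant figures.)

Node A sees R2 in parallel with the series input of stage 2, R3 + R4 = 43.20 kΩ.
Effective lower resistance at A: R2 ‖ 43.20 = 1.589 kΩ.
First divider: V_A = V_CC · 1.589/(1.99 + 1.589) = 17.81 mV.
Then the unloaded second divider: V_B = V_A × R4/(R3+R4) = 17.81 × 0.5995 = 10.67 mV.

V_B ≈ 10.7 mV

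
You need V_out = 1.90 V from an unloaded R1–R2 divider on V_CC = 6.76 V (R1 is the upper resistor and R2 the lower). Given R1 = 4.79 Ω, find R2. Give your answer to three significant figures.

R2 ≈ 1.87 Ω

The divider ratio is R2/(R1+R2) = 1.90/6.76 = 0.2811.
R2 = R1 · 0.2811/(1 − 0.2811) = 1.873 Ω.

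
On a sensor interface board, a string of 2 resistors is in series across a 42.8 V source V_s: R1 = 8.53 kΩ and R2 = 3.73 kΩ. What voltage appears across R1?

Total series resistance ΣR = 8.53 + 3.73 = 12.26 kΩ.
V = V_s · R/ΣR = 42.8 × 0.6958 = 29.78 V.

V ≈ 29.8 V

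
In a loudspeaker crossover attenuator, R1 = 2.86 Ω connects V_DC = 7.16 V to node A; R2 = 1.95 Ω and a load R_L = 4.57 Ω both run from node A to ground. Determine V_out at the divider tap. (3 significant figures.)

V_out ≈ 2.32 V

First combine the lower leg with the load: R2 ‖ R_L = 1.367 Ω.
Now apply the divider: V_out = 7.16 × 0.3234 = 2.315 V.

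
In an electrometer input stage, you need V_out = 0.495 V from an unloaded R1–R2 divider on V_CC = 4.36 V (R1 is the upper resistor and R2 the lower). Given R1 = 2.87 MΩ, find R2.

R2 ≈ 0.368 MΩ

Required fraction k = V_out/V_CC = 0.1135.
R2 = R1 · 0.1135/(1 − 0.1135) = 0.3676 MΩ.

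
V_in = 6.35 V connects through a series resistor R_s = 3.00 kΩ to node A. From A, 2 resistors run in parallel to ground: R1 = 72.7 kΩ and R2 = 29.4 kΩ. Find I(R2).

Parallel bank: R_p = 1/(1/72.7 + 1/29.4) = 20.93 kΩ.
V_A = 6.35 × 20.93/23.93 = 5.554 V.
I(R2) = V_A / R2 = 5.554/29.4 = 0.1889 mA.
(Equivalently: I_total = 0.2653 mA, then current-divider fraction G_k/ΣG = 0.7120.)

I ≈ 0.189 mA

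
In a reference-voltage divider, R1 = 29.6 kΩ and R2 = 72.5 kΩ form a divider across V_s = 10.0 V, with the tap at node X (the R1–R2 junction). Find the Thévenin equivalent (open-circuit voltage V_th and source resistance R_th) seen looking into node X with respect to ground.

V_th ≈ 7.10 V, R_th ≈ 21.0 kΩ

Open-circuit (no load on X): V_th = V_s · R2/(R1 + R2) = 10.0 × 72.5/(29.60 + 72.5) = 7.101 V.
Looking into X with the source shorted: R_th = R1·R2/(R1+R2) = 29.60 × 72.5/102.1 = 21.02 kΩ.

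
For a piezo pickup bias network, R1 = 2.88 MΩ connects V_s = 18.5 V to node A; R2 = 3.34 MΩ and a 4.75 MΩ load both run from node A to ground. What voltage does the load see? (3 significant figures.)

V_out ≈ 7.49 V

R2 ‖ R_L = (3.34 × 4.75)/(3.34 + 4.75) = 1.961 MΩ.
Voltage divider with the loaded lower leg: V_out = 18.5 × 1.961/(2.88 + 1.961) = 18.5 × 0.4051 = 7.494 V.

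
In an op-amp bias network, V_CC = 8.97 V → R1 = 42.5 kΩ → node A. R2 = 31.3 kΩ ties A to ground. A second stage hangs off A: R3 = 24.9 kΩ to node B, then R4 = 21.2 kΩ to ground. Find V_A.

V_A ≈ 2.73 V

The second stage (R3 + R4 = 46.10 kΩ) loads node A in parallel with R2.
R2 ‖ (R3+R4) = 18.64 kΩ.
V_A = 8.97 × 18.64/(42.5 + 18.64) = 2.735 V.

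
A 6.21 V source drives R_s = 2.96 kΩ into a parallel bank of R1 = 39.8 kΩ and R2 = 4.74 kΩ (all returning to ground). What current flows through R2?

Equivalent of the parallel group: R_p = 4.236 kΩ.
Node voltage V_A = V_s · R_p/(R_s + R_p) = 6.21 × 0.5886 = 3.655 V.
Branch current I = V_A/R2 = 3.655/4.74 = 0.7712 mA.
(Equivalently: I_total = 0.8630 mA, then current-divider fraction G_k/ΣG = 0.8936.)

I ≈ 0.771 mA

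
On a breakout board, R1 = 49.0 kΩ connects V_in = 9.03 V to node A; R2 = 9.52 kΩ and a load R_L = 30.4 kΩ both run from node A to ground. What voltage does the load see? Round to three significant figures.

V_out ≈ 1.16 V

First combine the lower leg with the load: R2 ‖ R_L = 7.250 kΩ.
Now apply the divider: V_out = 9.03 × 0.1289 = 1.164 V.
(Unloaded it would be 1.47 V; the load pulls it down.)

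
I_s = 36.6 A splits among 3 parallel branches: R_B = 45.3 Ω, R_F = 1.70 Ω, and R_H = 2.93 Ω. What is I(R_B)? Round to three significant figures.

I ≈ 0.849 A

Conductances: ΣG = 1/45.3 + 1/1.70 + 1/2.93 = 0.9516 (1/Ω).
R_B takes the fraction G_k/ΣG = 0.02208/0.9516 = 0.02320, so I = 36.6 × 0.02320 = 0.8490 A.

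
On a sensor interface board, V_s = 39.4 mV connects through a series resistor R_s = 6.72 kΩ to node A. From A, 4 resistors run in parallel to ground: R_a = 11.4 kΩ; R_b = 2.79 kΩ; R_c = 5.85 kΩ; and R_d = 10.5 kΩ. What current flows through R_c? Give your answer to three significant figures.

I ≈ 1.16 µA

Equivalent of the parallel group: R_p = 1.404 kΩ.
Node voltage V_A = V_s · R_p/(R_s + R_p) = 39.4 × 0.1728 = 6.809 mV.
I(R_c) = V_A / R_c = 6.809/5.85 = 1.164 µA.
(Equivalently: I_total = 4.850 µA, then current-divider fraction G_k/ΣG = 0.2400.)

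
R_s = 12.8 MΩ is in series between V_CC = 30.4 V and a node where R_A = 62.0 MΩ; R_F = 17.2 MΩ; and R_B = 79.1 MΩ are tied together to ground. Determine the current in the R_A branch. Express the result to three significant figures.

I ≈ 0.232 µA

Equivalent of the parallel group: R_p = 11.51 MΩ.
V_A by voltage divider: V_A = 30.4 × 11.51/(12.8 + 11.51) = 14.39 V.
I(R_A) = V_A / R_A = 14.39/62.0 = 0.2321 µA.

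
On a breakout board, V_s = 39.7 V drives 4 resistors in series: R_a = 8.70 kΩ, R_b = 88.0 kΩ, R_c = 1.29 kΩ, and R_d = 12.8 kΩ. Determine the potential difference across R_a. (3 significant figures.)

Total series resistance ΣR = 8.70 + 88.0 + 1.29 + 12.8 = 110.8 kΩ.
Voltage divider: V = V_s · (8.700 / 110.8) = 39.7 × 0.07853 = 3.118 V.

V ≈ 3.12 V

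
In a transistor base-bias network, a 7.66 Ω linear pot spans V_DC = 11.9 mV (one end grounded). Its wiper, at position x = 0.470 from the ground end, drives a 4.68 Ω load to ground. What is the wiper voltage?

V_out ≈ 3.97 mV

Split the track: R_lower = x·R_p = 3.600 Ω, R_upper = (1−x)·R_p = 4.060 Ω.
Lower segment in parallel with the load: 3.600 ‖ 4.68 = 2.035 Ω.
Loaded-divider output: V_out = 11.9 × 0.3339 = 3.973 mV.
(Unloaded: V_out = x·V_DC = 5.59 mV.)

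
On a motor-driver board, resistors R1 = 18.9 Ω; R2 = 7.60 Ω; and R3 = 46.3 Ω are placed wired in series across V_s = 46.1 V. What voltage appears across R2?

V ≈ 4.81 V

Series total: ΣR = 18.9 + 7.60 + 46.3 = 72.80 Ω.
V = V_s · R/ΣR = 46.1 × 0.1044 = 4.813 V.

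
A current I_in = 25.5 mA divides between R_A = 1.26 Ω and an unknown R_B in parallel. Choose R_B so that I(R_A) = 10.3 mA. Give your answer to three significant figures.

R_B ≈ 0.854 Ω

In a two-way split, I_A/I_in = R_B/(R_A + R_B).
10.3/25.5 = R_B/(R_A + R_B) → R_B = R_A · (0.4039)/(1 − 0.4039) = 1.26 × 0.6776 = 0.8538 Ω.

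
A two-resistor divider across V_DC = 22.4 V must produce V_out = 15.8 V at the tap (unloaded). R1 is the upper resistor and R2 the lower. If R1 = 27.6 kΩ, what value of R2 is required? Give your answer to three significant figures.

R2 ≈ 66.1 kΩ

V_out/V_DC = R2/(R1+R2) = 0.7054.
Rearranging, R2 = R1·k/(1−k) = 27.6 × 2.394 = 66.07 kΩ.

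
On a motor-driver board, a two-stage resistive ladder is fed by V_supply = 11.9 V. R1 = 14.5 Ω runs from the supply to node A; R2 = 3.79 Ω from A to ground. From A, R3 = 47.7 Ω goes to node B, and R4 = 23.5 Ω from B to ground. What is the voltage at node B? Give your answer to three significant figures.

V_B ≈ 0.781 V

Looking into the second stage from A: R3 + R4 = 71.20 Ω appears in parallel with R2.
R2 ‖ (R3+R4) = 3.598 Ω.
V_A = 11.9 × 3.598/(14.5 + 3.598) = 2.366 V.
Stage 2 is unloaded, so V_B = V_A · R4/(R3+R4) = 2.366 × 23.5/71.20 = 0.7809 V.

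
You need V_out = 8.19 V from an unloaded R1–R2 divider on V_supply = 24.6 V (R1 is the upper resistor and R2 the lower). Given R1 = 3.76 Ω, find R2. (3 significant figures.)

V_out/V_supply = R2/(R1+R2) = 0.3329.
So R2 = R1 · V_out/(V_supply − V_out) = 3.76 × 8.19/(24.6 − 8.19) = 3.76 × 0.4991 = 1.877 Ω.

R2 ≈ 1.88 Ω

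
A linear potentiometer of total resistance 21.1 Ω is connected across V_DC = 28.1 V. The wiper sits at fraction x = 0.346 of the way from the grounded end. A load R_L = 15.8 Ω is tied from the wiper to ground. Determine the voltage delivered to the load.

Lower segment x·R_p = 7.301 Ω; upper segment (1−x)·R_p = 13.80 Ω.
Lower segment in parallel with the load: 7.301 ‖ 15.8 = 4.993 Ω.
Then V_out = V_DC · 4.993/(13.80 + 4.993) = 7.466 V.

V_out ≈ 7.47 V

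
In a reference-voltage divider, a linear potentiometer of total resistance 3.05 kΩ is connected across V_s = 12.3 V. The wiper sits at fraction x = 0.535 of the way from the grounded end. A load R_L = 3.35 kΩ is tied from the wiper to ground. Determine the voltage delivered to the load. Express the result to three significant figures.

The pot divides into 1.418 kΩ above the wiper and 1.632 kΩ below.
(x·R_p) ‖ R_L = 1.097 kΩ.
Then V_out = V_s · 1.097/(1.418 + 1.097) = 5.365 V.
(Unloaded: V_out = x·V_s = 6.58 V.)

V_out ≈ 5.37 V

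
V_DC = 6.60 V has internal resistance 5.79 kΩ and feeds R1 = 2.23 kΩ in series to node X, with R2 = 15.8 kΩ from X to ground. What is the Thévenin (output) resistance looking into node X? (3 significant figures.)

R_th ≈ 5.32 kΩ

R1' = 5.79 + 2.23 = 8.020 kΩ (source resistance + R1).
Zeroing V_DC shorts the top of R1' to ground, so R_th = R1' ‖ R2 = 5.320 kΩ.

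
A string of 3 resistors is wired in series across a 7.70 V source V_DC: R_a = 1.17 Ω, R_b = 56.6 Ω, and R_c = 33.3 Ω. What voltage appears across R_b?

V ≈ 4.79 V

Series total: ΣR = 1.17 + 56.6 + 33.3 = 91.07 Ω.
V = V_DC · R/ΣR = 7.70 × 0.6215 = 4.786 V.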